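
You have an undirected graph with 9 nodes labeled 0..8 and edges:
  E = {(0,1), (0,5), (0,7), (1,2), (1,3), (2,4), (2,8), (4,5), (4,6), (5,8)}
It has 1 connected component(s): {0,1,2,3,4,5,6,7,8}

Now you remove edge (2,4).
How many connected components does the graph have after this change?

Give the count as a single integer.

Answer: 1

Derivation:
Initial component count: 1
Remove (2,4): not a bridge. Count unchanged: 1.
  After removal, components: {0,1,2,3,4,5,6,7,8}
New component count: 1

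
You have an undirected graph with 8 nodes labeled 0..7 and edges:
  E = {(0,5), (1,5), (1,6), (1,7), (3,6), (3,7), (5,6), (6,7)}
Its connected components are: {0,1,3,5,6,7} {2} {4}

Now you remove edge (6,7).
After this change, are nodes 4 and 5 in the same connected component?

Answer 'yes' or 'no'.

Answer: no

Derivation:
Initial components: {0,1,3,5,6,7} {2} {4}
Removing edge (6,7): not a bridge — component count unchanged at 3.
New components: {0,1,3,5,6,7} {2} {4}
Are 4 and 5 in the same component? no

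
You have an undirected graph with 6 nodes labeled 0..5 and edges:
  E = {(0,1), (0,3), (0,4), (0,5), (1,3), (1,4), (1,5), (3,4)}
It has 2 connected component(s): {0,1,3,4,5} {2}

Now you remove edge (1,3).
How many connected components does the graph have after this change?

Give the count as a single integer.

Answer: 2

Derivation:
Initial component count: 2
Remove (1,3): not a bridge. Count unchanged: 2.
  After removal, components: {0,1,3,4,5} {2}
New component count: 2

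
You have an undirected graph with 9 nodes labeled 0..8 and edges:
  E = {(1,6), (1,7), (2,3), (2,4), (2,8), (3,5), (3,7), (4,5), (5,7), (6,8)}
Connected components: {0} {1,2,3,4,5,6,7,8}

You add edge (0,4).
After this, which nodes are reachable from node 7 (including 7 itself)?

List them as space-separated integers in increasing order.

Answer: 0 1 2 3 4 5 6 7 8

Derivation:
Before: nodes reachable from 7: {1,2,3,4,5,6,7,8}
Adding (0,4): merges 7's component with another. Reachability grows.
After: nodes reachable from 7: {0,1,2,3,4,5,6,7,8}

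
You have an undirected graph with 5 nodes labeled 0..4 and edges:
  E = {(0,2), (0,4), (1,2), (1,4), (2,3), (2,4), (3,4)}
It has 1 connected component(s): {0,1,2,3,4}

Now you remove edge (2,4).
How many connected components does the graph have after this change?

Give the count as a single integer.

Initial component count: 1
Remove (2,4): not a bridge. Count unchanged: 1.
  After removal, components: {0,1,2,3,4}
New component count: 1

Answer: 1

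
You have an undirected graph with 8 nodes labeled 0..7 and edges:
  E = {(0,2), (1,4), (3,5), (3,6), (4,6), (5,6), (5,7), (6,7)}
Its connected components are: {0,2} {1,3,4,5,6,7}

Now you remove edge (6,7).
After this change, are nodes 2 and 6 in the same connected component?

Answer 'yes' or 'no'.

Initial components: {0,2} {1,3,4,5,6,7}
Removing edge (6,7): not a bridge — component count unchanged at 2.
New components: {0,2} {1,3,4,5,6,7}
Are 2 and 6 in the same component? no

Answer: no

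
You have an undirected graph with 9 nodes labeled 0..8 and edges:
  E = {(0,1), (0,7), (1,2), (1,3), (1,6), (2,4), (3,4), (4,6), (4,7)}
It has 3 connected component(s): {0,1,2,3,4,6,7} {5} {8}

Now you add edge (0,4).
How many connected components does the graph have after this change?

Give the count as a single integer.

Initial component count: 3
Add (0,4): endpoints already in same component. Count unchanged: 3.
New component count: 3

Answer: 3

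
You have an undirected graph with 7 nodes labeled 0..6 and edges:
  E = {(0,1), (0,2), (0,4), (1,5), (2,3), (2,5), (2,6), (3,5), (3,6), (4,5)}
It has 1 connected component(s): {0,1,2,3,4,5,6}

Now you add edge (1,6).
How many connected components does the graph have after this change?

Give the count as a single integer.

Initial component count: 1
Add (1,6): endpoints already in same component. Count unchanged: 1.
New component count: 1

Answer: 1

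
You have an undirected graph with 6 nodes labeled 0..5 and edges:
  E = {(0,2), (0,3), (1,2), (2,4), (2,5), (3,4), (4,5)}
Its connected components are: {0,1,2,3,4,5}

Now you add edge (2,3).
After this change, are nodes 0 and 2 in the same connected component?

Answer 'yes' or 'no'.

Initial components: {0,1,2,3,4,5}
Adding edge (2,3): both already in same component {0,1,2,3,4,5}. No change.
New components: {0,1,2,3,4,5}
Are 0 and 2 in the same component? yes

Answer: yes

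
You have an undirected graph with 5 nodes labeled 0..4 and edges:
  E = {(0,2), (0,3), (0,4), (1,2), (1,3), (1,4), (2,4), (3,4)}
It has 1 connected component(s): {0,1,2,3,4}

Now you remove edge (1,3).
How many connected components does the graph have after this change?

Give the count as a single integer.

Initial component count: 1
Remove (1,3): not a bridge. Count unchanged: 1.
  After removal, components: {0,1,2,3,4}
New component count: 1

Answer: 1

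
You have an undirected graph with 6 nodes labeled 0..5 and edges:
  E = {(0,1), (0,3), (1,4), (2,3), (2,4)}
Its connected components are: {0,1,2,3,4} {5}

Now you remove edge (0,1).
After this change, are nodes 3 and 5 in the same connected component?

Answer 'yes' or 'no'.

Initial components: {0,1,2,3,4} {5}
Removing edge (0,1): not a bridge — component count unchanged at 2.
New components: {0,1,2,3,4} {5}
Are 3 and 5 in the same component? no

Answer: no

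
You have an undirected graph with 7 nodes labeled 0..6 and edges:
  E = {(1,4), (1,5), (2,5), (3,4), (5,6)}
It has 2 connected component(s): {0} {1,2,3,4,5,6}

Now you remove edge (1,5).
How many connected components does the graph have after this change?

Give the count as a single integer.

Answer: 3

Derivation:
Initial component count: 2
Remove (1,5): it was a bridge. Count increases: 2 -> 3.
  After removal, components: {0} {1,3,4} {2,5,6}
New component count: 3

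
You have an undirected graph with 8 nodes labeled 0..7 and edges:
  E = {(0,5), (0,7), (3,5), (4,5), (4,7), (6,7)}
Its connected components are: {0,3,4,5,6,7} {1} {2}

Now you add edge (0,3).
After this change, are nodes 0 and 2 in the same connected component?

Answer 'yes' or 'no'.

Answer: no

Derivation:
Initial components: {0,3,4,5,6,7} {1} {2}
Adding edge (0,3): both already in same component {0,3,4,5,6,7}. No change.
New components: {0,3,4,5,6,7} {1} {2}
Are 0 and 2 in the same component? no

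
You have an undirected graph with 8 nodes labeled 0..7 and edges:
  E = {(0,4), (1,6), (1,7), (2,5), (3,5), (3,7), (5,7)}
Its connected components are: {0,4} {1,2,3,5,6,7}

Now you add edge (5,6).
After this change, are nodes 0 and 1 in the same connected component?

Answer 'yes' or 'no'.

Answer: no

Derivation:
Initial components: {0,4} {1,2,3,5,6,7}
Adding edge (5,6): both already in same component {1,2,3,5,6,7}. No change.
New components: {0,4} {1,2,3,5,6,7}
Are 0 and 1 in the same component? no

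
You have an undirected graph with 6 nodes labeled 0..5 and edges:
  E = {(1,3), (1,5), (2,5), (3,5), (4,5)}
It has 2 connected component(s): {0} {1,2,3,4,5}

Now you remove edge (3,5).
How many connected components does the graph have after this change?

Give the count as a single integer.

Initial component count: 2
Remove (3,5): not a bridge. Count unchanged: 2.
  After removal, components: {0} {1,2,3,4,5}
New component count: 2

Answer: 2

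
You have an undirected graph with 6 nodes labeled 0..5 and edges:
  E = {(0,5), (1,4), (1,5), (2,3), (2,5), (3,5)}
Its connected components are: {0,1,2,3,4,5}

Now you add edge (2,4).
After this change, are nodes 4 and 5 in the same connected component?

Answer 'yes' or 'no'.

Answer: yes

Derivation:
Initial components: {0,1,2,3,4,5}
Adding edge (2,4): both already in same component {0,1,2,3,4,5}. No change.
New components: {0,1,2,3,4,5}
Are 4 and 5 in the same component? yes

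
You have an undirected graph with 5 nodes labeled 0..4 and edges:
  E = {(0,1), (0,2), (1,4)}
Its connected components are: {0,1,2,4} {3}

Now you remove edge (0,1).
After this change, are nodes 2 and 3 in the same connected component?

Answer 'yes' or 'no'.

Answer: no

Derivation:
Initial components: {0,1,2,4} {3}
Removing edge (0,1): it was a bridge — component count 2 -> 3.
New components: {0,2} {1,4} {3}
Are 2 and 3 in the same component? no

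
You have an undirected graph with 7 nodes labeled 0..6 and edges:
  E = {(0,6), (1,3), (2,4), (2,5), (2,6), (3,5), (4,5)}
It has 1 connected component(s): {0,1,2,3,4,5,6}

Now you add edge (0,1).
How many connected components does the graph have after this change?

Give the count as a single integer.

Answer: 1

Derivation:
Initial component count: 1
Add (0,1): endpoints already in same component. Count unchanged: 1.
New component count: 1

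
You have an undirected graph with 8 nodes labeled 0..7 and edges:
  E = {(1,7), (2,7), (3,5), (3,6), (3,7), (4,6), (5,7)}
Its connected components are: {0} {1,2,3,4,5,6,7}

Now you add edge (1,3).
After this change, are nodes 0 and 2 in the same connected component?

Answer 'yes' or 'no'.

Initial components: {0} {1,2,3,4,5,6,7}
Adding edge (1,3): both already in same component {1,2,3,4,5,6,7}. No change.
New components: {0} {1,2,3,4,5,6,7}
Are 0 and 2 in the same component? no

Answer: no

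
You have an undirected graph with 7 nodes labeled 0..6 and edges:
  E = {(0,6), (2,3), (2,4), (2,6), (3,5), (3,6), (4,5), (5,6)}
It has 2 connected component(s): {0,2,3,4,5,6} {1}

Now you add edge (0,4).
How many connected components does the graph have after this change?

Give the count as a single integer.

Initial component count: 2
Add (0,4): endpoints already in same component. Count unchanged: 2.
New component count: 2

Answer: 2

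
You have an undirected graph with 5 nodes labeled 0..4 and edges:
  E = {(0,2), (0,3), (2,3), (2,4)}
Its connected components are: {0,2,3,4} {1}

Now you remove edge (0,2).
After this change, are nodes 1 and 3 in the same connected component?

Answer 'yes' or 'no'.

Initial components: {0,2,3,4} {1}
Removing edge (0,2): not a bridge — component count unchanged at 2.
New components: {0,2,3,4} {1}
Are 1 and 3 in the same component? no

Answer: no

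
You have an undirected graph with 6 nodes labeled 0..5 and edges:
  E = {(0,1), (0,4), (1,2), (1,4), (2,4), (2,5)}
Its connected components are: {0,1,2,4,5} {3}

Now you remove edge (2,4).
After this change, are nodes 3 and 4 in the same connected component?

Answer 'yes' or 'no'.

Answer: no

Derivation:
Initial components: {0,1,2,4,5} {3}
Removing edge (2,4): not a bridge — component count unchanged at 2.
New components: {0,1,2,4,5} {3}
Are 3 and 4 in the same component? no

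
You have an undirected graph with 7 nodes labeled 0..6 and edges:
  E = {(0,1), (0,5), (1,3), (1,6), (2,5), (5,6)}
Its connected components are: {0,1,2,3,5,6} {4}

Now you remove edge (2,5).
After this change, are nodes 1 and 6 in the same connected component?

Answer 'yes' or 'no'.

Initial components: {0,1,2,3,5,6} {4}
Removing edge (2,5): it was a bridge — component count 2 -> 3.
New components: {0,1,3,5,6} {2} {4}
Are 1 and 6 in the same component? yes

Answer: yes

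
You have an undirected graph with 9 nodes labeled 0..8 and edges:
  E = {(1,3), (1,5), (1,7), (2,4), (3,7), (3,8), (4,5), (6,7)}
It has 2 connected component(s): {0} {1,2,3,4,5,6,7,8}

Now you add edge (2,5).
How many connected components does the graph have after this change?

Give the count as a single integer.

Answer: 2

Derivation:
Initial component count: 2
Add (2,5): endpoints already in same component. Count unchanged: 2.
New component count: 2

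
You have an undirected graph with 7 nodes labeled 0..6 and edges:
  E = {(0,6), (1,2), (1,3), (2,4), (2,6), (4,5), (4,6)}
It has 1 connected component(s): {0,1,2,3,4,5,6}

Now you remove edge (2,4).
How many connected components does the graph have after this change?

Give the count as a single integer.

Initial component count: 1
Remove (2,4): not a bridge. Count unchanged: 1.
  After removal, components: {0,1,2,3,4,5,6}
New component count: 1

Answer: 1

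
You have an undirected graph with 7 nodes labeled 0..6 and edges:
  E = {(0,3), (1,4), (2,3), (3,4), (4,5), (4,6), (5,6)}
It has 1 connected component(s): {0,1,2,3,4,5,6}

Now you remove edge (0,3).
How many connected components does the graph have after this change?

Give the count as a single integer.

Answer: 2

Derivation:
Initial component count: 1
Remove (0,3): it was a bridge. Count increases: 1 -> 2.
  After removal, components: {0} {1,2,3,4,5,6}
New component count: 2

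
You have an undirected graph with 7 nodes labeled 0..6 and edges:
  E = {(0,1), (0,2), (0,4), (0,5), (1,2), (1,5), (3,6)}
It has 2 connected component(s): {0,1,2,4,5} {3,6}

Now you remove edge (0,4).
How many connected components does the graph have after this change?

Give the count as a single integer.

Initial component count: 2
Remove (0,4): it was a bridge. Count increases: 2 -> 3.
  After removal, components: {0,1,2,5} {3,6} {4}
New component count: 3

Answer: 3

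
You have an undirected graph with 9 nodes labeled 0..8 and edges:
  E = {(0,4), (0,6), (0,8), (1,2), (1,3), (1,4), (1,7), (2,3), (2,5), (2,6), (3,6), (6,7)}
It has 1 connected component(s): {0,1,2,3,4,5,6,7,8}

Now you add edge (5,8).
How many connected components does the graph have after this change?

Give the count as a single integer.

Initial component count: 1
Add (5,8): endpoints already in same component. Count unchanged: 1.
New component count: 1

Answer: 1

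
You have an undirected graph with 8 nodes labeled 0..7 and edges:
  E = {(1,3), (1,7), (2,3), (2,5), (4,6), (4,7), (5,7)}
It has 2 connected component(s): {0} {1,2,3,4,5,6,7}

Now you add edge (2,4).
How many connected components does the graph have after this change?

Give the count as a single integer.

Initial component count: 2
Add (2,4): endpoints already in same component. Count unchanged: 2.
New component count: 2

Answer: 2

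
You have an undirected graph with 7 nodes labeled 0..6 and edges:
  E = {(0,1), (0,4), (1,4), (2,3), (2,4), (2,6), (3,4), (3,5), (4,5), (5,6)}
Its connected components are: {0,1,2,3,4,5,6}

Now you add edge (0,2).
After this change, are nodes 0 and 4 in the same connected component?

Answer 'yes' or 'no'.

Initial components: {0,1,2,3,4,5,6}
Adding edge (0,2): both already in same component {0,1,2,3,4,5,6}. No change.
New components: {0,1,2,3,4,5,6}
Are 0 and 4 in the same component? yes

Answer: yes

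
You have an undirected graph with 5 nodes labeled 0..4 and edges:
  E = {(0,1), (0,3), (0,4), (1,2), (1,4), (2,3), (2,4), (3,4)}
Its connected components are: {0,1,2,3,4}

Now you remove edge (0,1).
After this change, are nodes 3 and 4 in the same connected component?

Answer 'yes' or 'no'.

Answer: yes

Derivation:
Initial components: {0,1,2,3,4}
Removing edge (0,1): not a bridge — component count unchanged at 1.
New components: {0,1,2,3,4}
Are 3 and 4 in the same component? yes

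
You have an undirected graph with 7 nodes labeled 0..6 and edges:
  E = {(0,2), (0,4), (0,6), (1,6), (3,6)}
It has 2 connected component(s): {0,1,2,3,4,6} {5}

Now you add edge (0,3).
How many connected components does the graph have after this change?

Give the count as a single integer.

Initial component count: 2
Add (0,3): endpoints already in same component. Count unchanged: 2.
New component count: 2

Answer: 2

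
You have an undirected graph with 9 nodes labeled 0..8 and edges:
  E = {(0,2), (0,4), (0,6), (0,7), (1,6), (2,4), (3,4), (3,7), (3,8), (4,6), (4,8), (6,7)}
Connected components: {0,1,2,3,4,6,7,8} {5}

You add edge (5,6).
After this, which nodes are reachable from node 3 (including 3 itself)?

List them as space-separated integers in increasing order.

Answer: 0 1 2 3 4 5 6 7 8

Derivation:
Before: nodes reachable from 3: {0,1,2,3,4,6,7,8}
Adding (5,6): merges 3's component with another. Reachability grows.
After: nodes reachable from 3: {0,1,2,3,4,5,6,7,8}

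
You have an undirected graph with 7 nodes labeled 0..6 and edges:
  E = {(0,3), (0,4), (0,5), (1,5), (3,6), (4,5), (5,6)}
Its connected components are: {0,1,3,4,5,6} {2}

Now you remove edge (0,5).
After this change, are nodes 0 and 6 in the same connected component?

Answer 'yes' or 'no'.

Answer: yes

Derivation:
Initial components: {0,1,3,4,5,6} {2}
Removing edge (0,5): not a bridge — component count unchanged at 2.
New components: {0,1,3,4,5,6} {2}
Are 0 and 6 in the same component? yes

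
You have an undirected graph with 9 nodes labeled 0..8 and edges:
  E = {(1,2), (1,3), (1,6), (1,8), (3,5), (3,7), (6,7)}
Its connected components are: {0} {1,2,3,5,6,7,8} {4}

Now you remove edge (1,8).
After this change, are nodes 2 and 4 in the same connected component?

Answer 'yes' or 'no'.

Initial components: {0} {1,2,3,5,6,7,8} {4}
Removing edge (1,8): it was a bridge — component count 3 -> 4.
New components: {0} {1,2,3,5,6,7} {4} {8}
Are 2 and 4 in the same component? no

Answer: no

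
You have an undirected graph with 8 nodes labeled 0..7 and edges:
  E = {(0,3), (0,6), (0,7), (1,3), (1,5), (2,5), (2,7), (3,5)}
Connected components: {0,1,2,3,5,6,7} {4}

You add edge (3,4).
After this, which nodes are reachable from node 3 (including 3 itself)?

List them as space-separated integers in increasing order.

Before: nodes reachable from 3: {0,1,2,3,5,6,7}
Adding (3,4): merges 3's component with another. Reachability grows.
After: nodes reachable from 3: {0,1,2,3,4,5,6,7}

Answer: 0 1 2 3 4 5 6 7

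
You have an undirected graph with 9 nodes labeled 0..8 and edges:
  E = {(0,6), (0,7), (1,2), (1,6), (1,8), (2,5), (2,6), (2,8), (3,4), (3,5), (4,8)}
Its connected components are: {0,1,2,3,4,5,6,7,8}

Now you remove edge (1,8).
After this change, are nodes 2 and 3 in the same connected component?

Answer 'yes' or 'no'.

Initial components: {0,1,2,3,4,5,6,7,8}
Removing edge (1,8): not a bridge — component count unchanged at 1.
New components: {0,1,2,3,4,5,6,7,8}
Are 2 and 3 in the same component? yes

Answer: yes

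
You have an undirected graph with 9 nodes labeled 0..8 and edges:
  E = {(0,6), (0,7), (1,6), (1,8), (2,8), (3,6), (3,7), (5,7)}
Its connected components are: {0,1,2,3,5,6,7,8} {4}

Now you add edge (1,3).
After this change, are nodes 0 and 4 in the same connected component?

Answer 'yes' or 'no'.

Answer: no

Derivation:
Initial components: {0,1,2,3,5,6,7,8} {4}
Adding edge (1,3): both already in same component {0,1,2,3,5,6,7,8}. No change.
New components: {0,1,2,3,5,6,7,8} {4}
Are 0 and 4 in the same component? no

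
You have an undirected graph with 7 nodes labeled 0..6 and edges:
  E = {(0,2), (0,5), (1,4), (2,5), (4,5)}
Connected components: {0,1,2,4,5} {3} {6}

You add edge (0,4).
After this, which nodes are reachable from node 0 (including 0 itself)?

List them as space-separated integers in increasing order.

Answer: 0 1 2 4 5

Derivation:
Before: nodes reachable from 0: {0,1,2,4,5}
Adding (0,4): both endpoints already in same component. Reachability from 0 unchanged.
After: nodes reachable from 0: {0,1,2,4,5}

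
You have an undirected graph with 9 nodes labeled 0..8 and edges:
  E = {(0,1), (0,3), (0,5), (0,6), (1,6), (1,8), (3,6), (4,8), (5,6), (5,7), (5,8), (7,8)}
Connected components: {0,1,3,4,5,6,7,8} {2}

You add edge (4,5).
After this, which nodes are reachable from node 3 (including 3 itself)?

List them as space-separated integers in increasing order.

Answer: 0 1 3 4 5 6 7 8

Derivation:
Before: nodes reachable from 3: {0,1,3,4,5,6,7,8}
Adding (4,5): both endpoints already in same component. Reachability from 3 unchanged.
After: nodes reachable from 3: {0,1,3,4,5,6,7,8}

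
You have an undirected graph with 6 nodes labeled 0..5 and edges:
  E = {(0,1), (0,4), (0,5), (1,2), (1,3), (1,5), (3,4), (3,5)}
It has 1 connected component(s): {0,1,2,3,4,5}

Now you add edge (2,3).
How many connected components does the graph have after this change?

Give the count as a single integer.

Initial component count: 1
Add (2,3): endpoints already in same component. Count unchanged: 1.
New component count: 1

Answer: 1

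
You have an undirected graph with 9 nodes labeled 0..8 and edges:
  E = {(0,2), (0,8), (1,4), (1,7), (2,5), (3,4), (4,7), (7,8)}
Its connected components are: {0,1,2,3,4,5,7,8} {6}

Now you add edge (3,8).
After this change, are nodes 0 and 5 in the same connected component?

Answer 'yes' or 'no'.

Initial components: {0,1,2,3,4,5,7,8} {6}
Adding edge (3,8): both already in same component {0,1,2,3,4,5,7,8}. No change.
New components: {0,1,2,3,4,5,7,8} {6}
Are 0 and 5 in the same component? yes

Answer: yes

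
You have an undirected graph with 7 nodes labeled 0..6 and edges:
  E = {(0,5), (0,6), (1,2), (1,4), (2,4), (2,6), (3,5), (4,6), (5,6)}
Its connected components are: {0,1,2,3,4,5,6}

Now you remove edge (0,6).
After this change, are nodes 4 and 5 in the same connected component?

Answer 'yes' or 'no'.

Initial components: {0,1,2,3,4,5,6}
Removing edge (0,6): not a bridge — component count unchanged at 1.
New components: {0,1,2,3,4,5,6}
Are 4 and 5 in the same component? yes

Answer: yes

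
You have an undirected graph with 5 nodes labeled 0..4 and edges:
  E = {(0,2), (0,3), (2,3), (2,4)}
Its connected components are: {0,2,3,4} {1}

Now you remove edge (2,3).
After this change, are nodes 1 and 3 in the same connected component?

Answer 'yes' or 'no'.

Initial components: {0,2,3,4} {1}
Removing edge (2,3): not a bridge — component count unchanged at 2.
New components: {0,2,3,4} {1}
Are 1 and 3 in the same component? no

Answer: no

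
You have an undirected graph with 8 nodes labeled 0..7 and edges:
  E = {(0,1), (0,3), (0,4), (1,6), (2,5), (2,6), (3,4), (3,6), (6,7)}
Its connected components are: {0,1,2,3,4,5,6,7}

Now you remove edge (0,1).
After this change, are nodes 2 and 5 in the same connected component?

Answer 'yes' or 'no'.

Initial components: {0,1,2,3,4,5,6,7}
Removing edge (0,1): not a bridge — component count unchanged at 1.
New components: {0,1,2,3,4,5,6,7}
Are 2 and 5 in the same component? yes

Answer: yes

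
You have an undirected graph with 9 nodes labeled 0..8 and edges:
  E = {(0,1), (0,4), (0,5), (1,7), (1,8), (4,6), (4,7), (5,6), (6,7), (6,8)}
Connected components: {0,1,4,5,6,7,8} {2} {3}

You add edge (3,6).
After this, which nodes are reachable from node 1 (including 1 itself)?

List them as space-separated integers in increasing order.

Answer: 0 1 3 4 5 6 7 8

Derivation:
Before: nodes reachable from 1: {0,1,4,5,6,7,8}
Adding (3,6): merges 1's component with another. Reachability grows.
After: nodes reachable from 1: {0,1,3,4,5,6,7,8}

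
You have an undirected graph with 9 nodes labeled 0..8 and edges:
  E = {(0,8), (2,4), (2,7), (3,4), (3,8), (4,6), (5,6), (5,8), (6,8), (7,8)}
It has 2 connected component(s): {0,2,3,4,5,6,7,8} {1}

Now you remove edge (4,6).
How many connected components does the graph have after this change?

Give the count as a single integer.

Initial component count: 2
Remove (4,6): not a bridge. Count unchanged: 2.
  After removal, components: {0,2,3,4,5,6,7,8} {1}
New component count: 2

Answer: 2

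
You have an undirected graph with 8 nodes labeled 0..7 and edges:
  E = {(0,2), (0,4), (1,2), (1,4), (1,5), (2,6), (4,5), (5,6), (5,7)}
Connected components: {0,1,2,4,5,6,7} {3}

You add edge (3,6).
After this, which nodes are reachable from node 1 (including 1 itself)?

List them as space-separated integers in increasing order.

Answer: 0 1 2 3 4 5 6 7

Derivation:
Before: nodes reachable from 1: {0,1,2,4,5,6,7}
Adding (3,6): merges 1's component with another. Reachability grows.
After: nodes reachable from 1: {0,1,2,3,4,5,6,7}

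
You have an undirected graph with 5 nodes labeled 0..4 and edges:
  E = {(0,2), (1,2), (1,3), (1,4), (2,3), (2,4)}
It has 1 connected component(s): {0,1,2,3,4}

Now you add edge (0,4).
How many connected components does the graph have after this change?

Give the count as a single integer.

Answer: 1

Derivation:
Initial component count: 1
Add (0,4): endpoints already in same component. Count unchanged: 1.
New component count: 1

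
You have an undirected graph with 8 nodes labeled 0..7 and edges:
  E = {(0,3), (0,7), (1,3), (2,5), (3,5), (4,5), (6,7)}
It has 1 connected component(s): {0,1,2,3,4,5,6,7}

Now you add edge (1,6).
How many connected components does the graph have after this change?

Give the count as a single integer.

Answer: 1

Derivation:
Initial component count: 1
Add (1,6): endpoints already in same component. Count unchanged: 1.
New component count: 1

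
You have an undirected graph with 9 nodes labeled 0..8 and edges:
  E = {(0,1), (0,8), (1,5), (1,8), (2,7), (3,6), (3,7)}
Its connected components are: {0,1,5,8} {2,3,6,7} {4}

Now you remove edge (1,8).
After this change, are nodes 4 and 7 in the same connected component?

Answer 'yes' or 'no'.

Answer: no

Derivation:
Initial components: {0,1,5,8} {2,3,6,7} {4}
Removing edge (1,8): not a bridge — component count unchanged at 3.
New components: {0,1,5,8} {2,3,6,7} {4}
Are 4 and 7 in the same component? no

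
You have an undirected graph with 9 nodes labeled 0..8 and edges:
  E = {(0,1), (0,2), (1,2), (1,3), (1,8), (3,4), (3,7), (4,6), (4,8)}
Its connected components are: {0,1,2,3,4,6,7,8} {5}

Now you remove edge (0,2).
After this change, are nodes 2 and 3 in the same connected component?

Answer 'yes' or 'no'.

Initial components: {0,1,2,3,4,6,7,8} {5}
Removing edge (0,2): not a bridge — component count unchanged at 2.
New components: {0,1,2,3,4,6,7,8} {5}
Are 2 and 3 in the same component? yes

Answer: yes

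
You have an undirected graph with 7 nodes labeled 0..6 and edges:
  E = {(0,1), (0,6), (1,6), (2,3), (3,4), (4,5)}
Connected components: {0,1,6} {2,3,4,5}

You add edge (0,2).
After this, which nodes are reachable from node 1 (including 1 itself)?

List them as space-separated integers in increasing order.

Before: nodes reachable from 1: {0,1,6}
Adding (0,2): merges 1's component with another. Reachability grows.
After: nodes reachable from 1: {0,1,2,3,4,5,6}

Answer: 0 1 2 3 4 5 6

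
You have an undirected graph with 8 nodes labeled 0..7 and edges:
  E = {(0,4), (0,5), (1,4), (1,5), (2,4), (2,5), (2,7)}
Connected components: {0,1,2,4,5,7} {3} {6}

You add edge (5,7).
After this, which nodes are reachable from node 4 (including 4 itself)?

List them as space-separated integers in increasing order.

Answer: 0 1 2 4 5 7

Derivation:
Before: nodes reachable from 4: {0,1,2,4,5,7}
Adding (5,7): both endpoints already in same component. Reachability from 4 unchanged.
After: nodes reachable from 4: {0,1,2,4,5,7}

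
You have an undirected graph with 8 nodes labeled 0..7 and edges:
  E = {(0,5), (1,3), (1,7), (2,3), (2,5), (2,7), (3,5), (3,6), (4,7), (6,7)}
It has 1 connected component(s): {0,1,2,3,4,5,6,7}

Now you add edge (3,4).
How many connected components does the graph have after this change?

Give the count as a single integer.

Initial component count: 1
Add (3,4): endpoints already in same component. Count unchanged: 1.
New component count: 1

Answer: 1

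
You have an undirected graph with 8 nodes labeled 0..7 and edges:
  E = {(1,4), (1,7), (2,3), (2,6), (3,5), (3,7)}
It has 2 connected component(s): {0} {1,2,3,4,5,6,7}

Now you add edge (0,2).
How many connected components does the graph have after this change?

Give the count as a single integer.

Initial component count: 2
Add (0,2): merges two components. Count decreases: 2 -> 1.
New component count: 1

Answer: 1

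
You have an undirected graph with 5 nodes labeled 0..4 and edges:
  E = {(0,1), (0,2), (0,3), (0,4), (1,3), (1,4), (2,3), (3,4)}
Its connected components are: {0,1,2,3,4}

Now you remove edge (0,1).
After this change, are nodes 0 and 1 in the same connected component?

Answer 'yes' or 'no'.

Initial components: {0,1,2,3,4}
Removing edge (0,1): not a bridge — component count unchanged at 1.
New components: {0,1,2,3,4}
Are 0 and 1 in the same component? yes

Answer: yes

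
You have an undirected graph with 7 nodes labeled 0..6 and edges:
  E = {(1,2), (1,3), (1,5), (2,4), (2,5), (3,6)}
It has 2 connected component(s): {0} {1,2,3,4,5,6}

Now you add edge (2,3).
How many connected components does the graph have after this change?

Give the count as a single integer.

Initial component count: 2
Add (2,3): endpoints already in same component. Count unchanged: 2.
New component count: 2

Answer: 2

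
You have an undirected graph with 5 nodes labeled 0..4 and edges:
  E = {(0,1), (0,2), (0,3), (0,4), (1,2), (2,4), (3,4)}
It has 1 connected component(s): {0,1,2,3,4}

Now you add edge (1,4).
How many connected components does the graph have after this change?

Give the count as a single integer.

Answer: 1

Derivation:
Initial component count: 1
Add (1,4): endpoints already in same component. Count unchanged: 1.
New component count: 1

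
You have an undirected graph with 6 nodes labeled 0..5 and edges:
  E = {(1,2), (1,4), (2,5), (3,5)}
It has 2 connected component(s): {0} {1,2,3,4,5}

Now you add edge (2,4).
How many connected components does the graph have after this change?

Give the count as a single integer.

Initial component count: 2
Add (2,4): endpoints already in same component. Count unchanged: 2.
New component count: 2

Answer: 2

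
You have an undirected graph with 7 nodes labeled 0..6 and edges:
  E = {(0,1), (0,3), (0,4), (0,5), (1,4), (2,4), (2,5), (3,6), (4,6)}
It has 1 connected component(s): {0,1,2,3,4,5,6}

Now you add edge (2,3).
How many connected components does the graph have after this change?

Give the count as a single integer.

Answer: 1

Derivation:
Initial component count: 1
Add (2,3): endpoints already in same component. Count unchanged: 1.
New component count: 1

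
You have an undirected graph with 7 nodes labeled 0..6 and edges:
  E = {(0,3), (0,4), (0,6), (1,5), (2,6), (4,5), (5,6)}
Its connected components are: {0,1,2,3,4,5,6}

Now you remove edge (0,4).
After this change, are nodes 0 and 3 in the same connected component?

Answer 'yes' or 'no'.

Answer: yes

Derivation:
Initial components: {0,1,2,3,4,5,6}
Removing edge (0,4): not a bridge — component count unchanged at 1.
New components: {0,1,2,3,4,5,6}
Are 0 and 3 in the same component? yes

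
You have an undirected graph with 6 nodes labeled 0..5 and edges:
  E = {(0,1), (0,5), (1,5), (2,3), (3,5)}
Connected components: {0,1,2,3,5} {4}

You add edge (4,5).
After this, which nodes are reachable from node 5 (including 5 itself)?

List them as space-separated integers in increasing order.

Before: nodes reachable from 5: {0,1,2,3,5}
Adding (4,5): merges 5's component with another. Reachability grows.
After: nodes reachable from 5: {0,1,2,3,4,5}

Answer: 0 1 2 3 4 5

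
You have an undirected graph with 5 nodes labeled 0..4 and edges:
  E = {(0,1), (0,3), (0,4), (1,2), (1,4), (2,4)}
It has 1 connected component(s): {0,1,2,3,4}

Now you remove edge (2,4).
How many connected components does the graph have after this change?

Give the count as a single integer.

Initial component count: 1
Remove (2,4): not a bridge. Count unchanged: 1.
  After removal, components: {0,1,2,3,4}
New component count: 1

Answer: 1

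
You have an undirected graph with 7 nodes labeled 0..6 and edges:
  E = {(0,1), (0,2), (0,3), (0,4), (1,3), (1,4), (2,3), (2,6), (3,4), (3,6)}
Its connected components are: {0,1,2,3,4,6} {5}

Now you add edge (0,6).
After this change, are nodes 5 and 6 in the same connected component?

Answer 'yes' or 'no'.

Initial components: {0,1,2,3,4,6} {5}
Adding edge (0,6): both already in same component {0,1,2,3,4,6}. No change.
New components: {0,1,2,3,4,6} {5}
Are 5 and 6 in the same component? no

Answer: no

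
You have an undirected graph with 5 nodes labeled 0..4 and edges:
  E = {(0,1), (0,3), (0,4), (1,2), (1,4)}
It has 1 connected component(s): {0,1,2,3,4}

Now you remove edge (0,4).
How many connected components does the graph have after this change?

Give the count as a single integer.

Initial component count: 1
Remove (0,4): not a bridge. Count unchanged: 1.
  After removal, components: {0,1,2,3,4}
New component count: 1

Answer: 1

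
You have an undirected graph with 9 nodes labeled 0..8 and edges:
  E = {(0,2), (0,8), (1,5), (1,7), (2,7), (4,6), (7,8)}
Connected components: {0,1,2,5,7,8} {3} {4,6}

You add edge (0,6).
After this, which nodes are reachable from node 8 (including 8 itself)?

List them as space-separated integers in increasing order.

Before: nodes reachable from 8: {0,1,2,5,7,8}
Adding (0,6): merges 8's component with another. Reachability grows.
After: nodes reachable from 8: {0,1,2,4,5,6,7,8}

Answer: 0 1 2 4 5 6 7 8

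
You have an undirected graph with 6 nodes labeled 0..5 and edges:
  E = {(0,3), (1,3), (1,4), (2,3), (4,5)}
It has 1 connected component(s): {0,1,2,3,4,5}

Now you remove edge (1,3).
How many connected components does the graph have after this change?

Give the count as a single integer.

Initial component count: 1
Remove (1,3): it was a bridge. Count increases: 1 -> 2.
  After removal, components: {0,2,3} {1,4,5}
New component count: 2

Answer: 2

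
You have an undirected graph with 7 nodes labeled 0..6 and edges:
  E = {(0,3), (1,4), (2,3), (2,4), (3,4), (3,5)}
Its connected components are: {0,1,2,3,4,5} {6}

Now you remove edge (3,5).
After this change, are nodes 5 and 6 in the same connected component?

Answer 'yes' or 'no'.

Initial components: {0,1,2,3,4,5} {6}
Removing edge (3,5): it was a bridge — component count 2 -> 3.
New components: {0,1,2,3,4} {5} {6}
Are 5 and 6 in the same component? no

Answer: no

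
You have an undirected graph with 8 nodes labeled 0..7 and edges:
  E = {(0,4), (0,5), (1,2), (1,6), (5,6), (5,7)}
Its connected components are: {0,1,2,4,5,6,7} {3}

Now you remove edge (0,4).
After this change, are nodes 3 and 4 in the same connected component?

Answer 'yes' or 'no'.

Initial components: {0,1,2,4,5,6,7} {3}
Removing edge (0,4): it was a bridge — component count 2 -> 3.
New components: {0,1,2,5,6,7} {3} {4}
Are 3 and 4 in the same component? no

Answer: no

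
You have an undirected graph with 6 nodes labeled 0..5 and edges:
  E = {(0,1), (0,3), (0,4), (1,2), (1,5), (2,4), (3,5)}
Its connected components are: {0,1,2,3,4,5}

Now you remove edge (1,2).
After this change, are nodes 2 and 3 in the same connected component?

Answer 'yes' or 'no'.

Answer: yes

Derivation:
Initial components: {0,1,2,3,4,5}
Removing edge (1,2): not a bridge — component count unchanged at 1.
New components: {0,1,2,3,4,5}
Are 2 and 3 in the same component? yes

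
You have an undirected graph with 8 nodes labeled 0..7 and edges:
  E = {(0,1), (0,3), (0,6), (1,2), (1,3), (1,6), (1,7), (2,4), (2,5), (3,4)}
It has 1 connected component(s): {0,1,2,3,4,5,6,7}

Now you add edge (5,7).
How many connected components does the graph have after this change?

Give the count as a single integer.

Answer: 1

Derivation:
Initial component count: 1
Add (5,7): endpoints already in same component. Count unchanged: 1.
New component count: 1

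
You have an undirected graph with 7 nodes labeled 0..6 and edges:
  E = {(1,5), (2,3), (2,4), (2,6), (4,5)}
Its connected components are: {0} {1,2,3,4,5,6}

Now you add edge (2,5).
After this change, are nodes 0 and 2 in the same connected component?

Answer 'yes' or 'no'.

Answer: no

Derivation:
Initial components: {0} {1,2,3,4,5,6}
Adding edge (2,5): both already in same component {1,2,3,4,5,6}. No change.
New components: {0} {1,2,3,4,5,6}
Are 0 and 2 in the same component? no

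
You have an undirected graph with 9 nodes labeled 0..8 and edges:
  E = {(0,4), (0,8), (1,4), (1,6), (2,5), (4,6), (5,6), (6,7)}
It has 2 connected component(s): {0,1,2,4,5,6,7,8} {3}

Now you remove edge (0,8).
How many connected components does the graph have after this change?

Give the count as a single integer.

Answer: 3

Derivation:
Initial component count: 2
Remove (0,8): it was a bridge. Count increases: 2 -> 3.
  After removal, components: {0,1,2,4,5,6,7} {3} {8}
New component count: 3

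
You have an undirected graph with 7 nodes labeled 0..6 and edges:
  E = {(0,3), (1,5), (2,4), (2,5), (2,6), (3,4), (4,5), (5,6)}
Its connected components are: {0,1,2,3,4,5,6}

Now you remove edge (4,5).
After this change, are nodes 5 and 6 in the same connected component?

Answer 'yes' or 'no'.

Initial components: {0,1,2,3,4,5,6}
Removing edge (4,5): not a bridge — component count unchanged at 1.
New components: {0,1,2,3,4,5,6}
Are 5 and 6 in the same component? yes

Answer: yes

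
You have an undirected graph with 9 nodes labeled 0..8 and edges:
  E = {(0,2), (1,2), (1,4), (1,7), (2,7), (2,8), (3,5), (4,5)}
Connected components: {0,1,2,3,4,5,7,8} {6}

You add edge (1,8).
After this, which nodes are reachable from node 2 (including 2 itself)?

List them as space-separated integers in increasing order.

Before: nodes reachable from 2: {0,1,2,3,4,5,7,8}
Adding (1,8): both endpoints already in same component. Reachability from 2 unchanged.
After: nodes reachable from 2: {0,1,2,3,4,5,7,8}

Answer: 0 1 2 3 4 5 7 8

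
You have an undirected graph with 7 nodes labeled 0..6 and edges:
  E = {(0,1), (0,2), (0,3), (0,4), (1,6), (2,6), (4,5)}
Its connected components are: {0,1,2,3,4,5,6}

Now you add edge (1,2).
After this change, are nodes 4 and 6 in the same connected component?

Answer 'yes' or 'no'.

Initial components: {0,1,2,3,4,5,6}
Adding edge (1,2): both already in same component {0,1,2,3,4,5,6}. No change.
New components: {0,1,2,3,4,5,6}
Are 4 and 6 in the same component? yes

Answer: yes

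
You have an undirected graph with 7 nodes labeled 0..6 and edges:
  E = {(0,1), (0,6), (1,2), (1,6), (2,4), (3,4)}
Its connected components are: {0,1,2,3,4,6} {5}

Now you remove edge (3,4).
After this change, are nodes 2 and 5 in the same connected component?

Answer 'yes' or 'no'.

Answer: no

Derivation:
Initial components: {0,1,2,3,4,6} {5}
Removing edge (3,4): it was a bridge — component count 2 -> 3.
New components: {0,1,2,4,6} {3} {5}
Are 2 and 5 in the same component? no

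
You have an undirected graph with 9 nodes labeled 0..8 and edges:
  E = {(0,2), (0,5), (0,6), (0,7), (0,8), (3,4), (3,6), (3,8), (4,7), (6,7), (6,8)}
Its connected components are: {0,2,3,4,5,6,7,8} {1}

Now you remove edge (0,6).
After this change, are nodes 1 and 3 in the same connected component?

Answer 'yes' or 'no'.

Answer: no

Derivation:
Initial components: {0,2,3,4,5,6,7,8} {1}
Removing edge (0,6): not a bridge — component count unchanged at 2.
New components: {0,2,3,4,5,6,7,8} {1}
Are 1 and 3 in the same component? no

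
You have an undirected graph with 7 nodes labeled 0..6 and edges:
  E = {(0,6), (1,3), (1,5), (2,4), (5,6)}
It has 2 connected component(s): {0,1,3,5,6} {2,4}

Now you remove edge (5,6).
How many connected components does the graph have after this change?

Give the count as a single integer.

Initial component count: 2
Remove (5,6): it was a bridge. Count increases: 2 -> 3.
  After removal, components: {0,6} {1,3,5} {2,4}
New component count: 3

Answer: 3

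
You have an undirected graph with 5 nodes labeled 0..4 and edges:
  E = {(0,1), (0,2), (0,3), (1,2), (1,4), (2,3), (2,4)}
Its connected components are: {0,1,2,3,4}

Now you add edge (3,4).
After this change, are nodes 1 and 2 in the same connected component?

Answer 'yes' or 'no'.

Answer: yes

Derivation:
Initial components: {0,1,2,3,4}
Adding edge (3,4): both already in same component {0,1,2,3,4}. No change.
New components: {0,1,2,3,4}
Are 1 and 2 in the same component? yes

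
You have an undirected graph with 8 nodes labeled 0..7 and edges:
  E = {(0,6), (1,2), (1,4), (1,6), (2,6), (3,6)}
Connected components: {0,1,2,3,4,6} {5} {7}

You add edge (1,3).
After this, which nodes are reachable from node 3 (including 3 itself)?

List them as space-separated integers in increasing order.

Answer: 0 1 2 3 4 6

Derivation:
Before: nodes reachable from 3: {0,1,2,3,4,6}
Adding (1,3): both endpoints already in same component. Reachability from 3 unchanged.
After: nodes reachable from 3: {0,1,2,3,4,6}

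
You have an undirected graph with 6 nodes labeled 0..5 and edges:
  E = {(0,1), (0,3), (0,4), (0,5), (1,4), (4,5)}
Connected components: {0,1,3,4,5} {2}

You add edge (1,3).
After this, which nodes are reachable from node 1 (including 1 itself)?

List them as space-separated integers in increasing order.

Answer: 0 1 3 4 5

Derivation:
Before: nodes reachable from 1: {0,1,3,4,5}
Adding (1,3): both endpoints already in same component. Reachability from 1 unchanged.
After: nodes reachable from 1: {0,1,3,4,5}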